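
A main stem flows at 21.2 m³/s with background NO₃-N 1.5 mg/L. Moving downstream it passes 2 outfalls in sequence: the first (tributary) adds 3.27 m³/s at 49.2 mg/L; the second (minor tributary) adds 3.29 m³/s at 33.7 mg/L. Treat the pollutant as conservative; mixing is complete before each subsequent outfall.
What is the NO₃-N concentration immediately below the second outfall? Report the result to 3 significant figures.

After outfall 1: Q = 21.20 + 3.270 = 24.47 m³/s; C = (21.20·1.500 + 3.270·49.20)/24.47 = 7.874 mg/L.
After outfall 2: Q = 24.47 + 3.290 = 27.76 m³/s; C = (24.47·7.874 + 3.290·33.70)/27.76 = 10.94 mg/L.

10.9 mg/L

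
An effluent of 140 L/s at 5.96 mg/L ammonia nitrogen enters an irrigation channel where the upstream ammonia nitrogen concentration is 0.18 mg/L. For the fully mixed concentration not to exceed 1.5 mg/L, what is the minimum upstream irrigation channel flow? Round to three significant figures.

473 L/s

Set C_mix = 1.5: (Q·0.1800 + 140.0·5.960) / (Q + 140.0) = 1.5
→ Q = 140.0·(5.960 − 1.5)/(1.5 − 0.1800) = 473.0 L/s.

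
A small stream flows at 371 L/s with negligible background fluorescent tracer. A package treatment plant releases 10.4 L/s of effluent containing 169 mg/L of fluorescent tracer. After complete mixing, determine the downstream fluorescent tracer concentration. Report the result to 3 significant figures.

After mixing, C = (371.0·0 + 10.40·169.0) / 381.4 = 1758/381.4 = 4.608 mg/L.

4.61 mg/L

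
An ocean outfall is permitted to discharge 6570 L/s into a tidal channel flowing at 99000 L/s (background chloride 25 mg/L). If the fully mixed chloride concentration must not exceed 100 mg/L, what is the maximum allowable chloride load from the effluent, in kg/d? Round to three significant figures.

698000 kg/d

Mass balance at the limit: 99000·25.00 + 6570·Cₑ = 105600·100 → Cₑ = 1230 mg/L.
6570 L/s = 6.570 m³/s. Load = 6.570 m³/s × 1230 g/m³ × 86 400 s/d = 698300 kg/d.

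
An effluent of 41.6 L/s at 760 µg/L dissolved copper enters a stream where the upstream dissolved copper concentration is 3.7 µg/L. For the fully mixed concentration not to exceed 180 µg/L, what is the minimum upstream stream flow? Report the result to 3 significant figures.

Set C_mix = 180: (Q·3.700 + 41.60·760.0) / (Q + 41.60) = 180
→ Q = 41.60·(760.0 − 180)/(180 − 3.700) = 136.9 L/s.

137 L/s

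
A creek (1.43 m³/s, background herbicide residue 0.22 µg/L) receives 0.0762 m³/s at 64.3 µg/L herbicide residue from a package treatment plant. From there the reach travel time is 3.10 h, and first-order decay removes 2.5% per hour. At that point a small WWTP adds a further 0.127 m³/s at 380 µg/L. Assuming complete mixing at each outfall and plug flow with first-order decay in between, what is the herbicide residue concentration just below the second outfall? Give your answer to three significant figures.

32.5 µg/L

Flow-weighted average: C = (1.430·0.2200 + 0.07620·64.30) / 1.506 = 5.214/1.506 = 3.462 µg/L; combined flow 1.506 m³/s.
2.5%/h lost → k = −ln(1 − 0.025) = 0.02532 h⁻¹.
First-order decay: C = 3.462·exp(−k·t) = 3.462·0.9245 = 3.201 µg/L.
Second outfall: C = (1.506·3.201 + 0.1270·380.0)/1.633 = 32.50 µg/L.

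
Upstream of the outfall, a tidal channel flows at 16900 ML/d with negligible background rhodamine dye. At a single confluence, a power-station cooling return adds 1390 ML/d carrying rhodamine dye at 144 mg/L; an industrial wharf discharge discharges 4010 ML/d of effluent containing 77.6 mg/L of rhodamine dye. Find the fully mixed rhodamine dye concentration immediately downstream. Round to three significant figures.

Mixed concentration C = ΣQC/ΣQ = (16900·0 + 1390·144.0 + 4010·77.60) / 22300 = 511300/22300 = 22.93 mg/L.

22.9 mg/L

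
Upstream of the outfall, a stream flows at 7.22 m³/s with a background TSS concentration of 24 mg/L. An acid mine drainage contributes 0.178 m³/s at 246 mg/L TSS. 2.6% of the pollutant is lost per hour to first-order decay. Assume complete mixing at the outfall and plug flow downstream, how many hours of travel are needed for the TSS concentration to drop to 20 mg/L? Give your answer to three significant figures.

14.5 h

Mass balance: C = (7.220·24.00 + 0.1780·246.0) / 7.398 = 217.1/7.398 = 29.34 mg/L.
2.6%/h lost → k = −ln(1 − 0.026) = 0.02634 h⁻¹.
29.34·exp(−k·t) = 20 → t = ln(29.34/20)/k = 52380 s = 14.55 h.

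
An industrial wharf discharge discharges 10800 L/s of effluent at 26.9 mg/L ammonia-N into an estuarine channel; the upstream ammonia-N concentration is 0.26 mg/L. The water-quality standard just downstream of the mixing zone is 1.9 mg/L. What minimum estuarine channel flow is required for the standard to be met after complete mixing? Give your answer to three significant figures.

Set C_mix = 1.9: (Q·0.2600 + 10800·26.90) / (Q + 10800) = 1.9
→ Q = 10800·(26.90 − 1.9)/(1.9 − 0.2600) = 164600 L/s.

165000 L/s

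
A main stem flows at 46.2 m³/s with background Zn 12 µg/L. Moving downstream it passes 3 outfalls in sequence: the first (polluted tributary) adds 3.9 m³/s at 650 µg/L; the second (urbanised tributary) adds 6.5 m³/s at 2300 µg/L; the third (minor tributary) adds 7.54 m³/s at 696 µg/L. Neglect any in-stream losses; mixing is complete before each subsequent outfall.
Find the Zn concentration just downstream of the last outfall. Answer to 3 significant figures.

363 µg/L

Below outfall 1: Q → 50.10 m³/s, C = (46.20·12.00 + 3.900·650.0)/50.10 = 61.66 µg/L.
Below outfall 2: Q → 56.60 m³/s, C = (50.10·61.66 + 6.500·2300)/56.60 = 318.7 µg/L.
Below outfall 3: Q → 64.14 m³/s, C = (56.60·318.7 + 7.540·696.0)/64.14 = 363.1 µg/L.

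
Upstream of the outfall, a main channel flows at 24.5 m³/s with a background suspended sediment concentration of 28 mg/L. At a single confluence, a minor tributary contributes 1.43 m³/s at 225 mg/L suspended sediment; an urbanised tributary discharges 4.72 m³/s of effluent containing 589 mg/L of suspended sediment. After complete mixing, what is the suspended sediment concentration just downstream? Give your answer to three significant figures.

124 mg/L

Conservation of mass: C = (24.50·28.00 + 1.430·225.0 + 4.720·589.0) / 30.65 = 3788/30.65 = 123.6 mg/L.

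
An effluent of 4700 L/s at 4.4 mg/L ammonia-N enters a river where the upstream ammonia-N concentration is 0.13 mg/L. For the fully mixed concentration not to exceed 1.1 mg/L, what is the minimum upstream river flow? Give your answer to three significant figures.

16000 L/s

Set C_mix = 1.1: (Q·0.1300 + 4700·4.400) / (Q + 4700) = 1.1
→ Q = 4700·(4.400 − 1.1)/(1.1 − 0.1300) = 15990 L/s.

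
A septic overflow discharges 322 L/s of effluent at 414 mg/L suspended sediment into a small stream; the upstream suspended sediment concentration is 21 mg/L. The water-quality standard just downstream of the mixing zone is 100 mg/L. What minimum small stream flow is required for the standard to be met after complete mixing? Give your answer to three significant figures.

Set C_mix = 100: (Q·21.00 + 322.0·414.0) / (Q + 322.0) = 100
→ Q = 322.0·(414.0 − 100)/(100 − 21.00) = 1280 L/s.

1280 L/s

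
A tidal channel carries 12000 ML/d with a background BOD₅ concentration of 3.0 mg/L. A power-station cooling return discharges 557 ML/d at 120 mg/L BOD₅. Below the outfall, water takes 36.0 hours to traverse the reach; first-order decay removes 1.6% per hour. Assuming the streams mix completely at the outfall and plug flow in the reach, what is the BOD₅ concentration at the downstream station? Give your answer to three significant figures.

After mixing, C = (12000·3.000 + 557.0·120.0) / 12560 = 102800/12560 = 8.190 mg/L.
1.6%/h lost → k = −ln(1 − 0.016) = 0.01613 h⁻¹.
Decay over the reach: 8.190·exp(−kt) = 8.190·0.5595 = 4.582 mg/L.

4.58 mg/L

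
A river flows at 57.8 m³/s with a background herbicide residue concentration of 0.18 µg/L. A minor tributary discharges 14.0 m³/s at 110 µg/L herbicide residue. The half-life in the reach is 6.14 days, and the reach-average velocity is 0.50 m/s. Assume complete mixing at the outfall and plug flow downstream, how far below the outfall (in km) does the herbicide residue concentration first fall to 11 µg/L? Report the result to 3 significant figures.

Conservation of mass: C = (57.80·0.1800 + 14.00·110.0) / 71.80 = 1550/71.80 = 21.59 µg/L.
Half-life 6.14 d → k = ln 2 / 6.14 = 0.1129 d⁻¹.
Set 21.59·exp(−k·t) = 11 → t = ln(21.59/11)/k = 516200 s = 143.4 h.
Distance = v·t = 0.50·516200 = 258100 m = 258.1 km.

258 km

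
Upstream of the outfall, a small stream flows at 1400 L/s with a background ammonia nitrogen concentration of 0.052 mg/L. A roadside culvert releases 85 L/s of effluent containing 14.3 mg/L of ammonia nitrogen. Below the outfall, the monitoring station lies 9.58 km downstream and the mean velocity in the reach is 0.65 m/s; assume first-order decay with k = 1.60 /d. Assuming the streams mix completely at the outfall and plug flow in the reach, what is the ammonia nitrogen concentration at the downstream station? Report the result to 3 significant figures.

0.660 mg/L

Conservation of mass: C = (1400·0.05200 + 85.00·14.30) / 1485 = 1288/1485 = 0.8675 mg/L.
Travel time t = 9.58·1000 / 0.65 = 14740 s = 4.094 h.
Applying C = C₀e^(−kt): 0.8675 × 0.7611 = 0.6603 mg/L.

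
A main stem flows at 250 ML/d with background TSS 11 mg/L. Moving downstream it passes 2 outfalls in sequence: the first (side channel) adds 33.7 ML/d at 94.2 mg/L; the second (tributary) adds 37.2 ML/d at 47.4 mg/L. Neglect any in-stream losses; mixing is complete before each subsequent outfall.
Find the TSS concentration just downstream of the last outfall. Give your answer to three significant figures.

24.0 mg/L

Outfall 1: combined Q = 283.7 ML/d; C = (250.0·11.00 + 33.70·94.20)/283.7 = 20.88 mg/L.
Outfall 2: combined Q = 320.9 ML/d; C = (283.7·20.88 + 37.20·47.40)/320.9 = 23.96 mg/L.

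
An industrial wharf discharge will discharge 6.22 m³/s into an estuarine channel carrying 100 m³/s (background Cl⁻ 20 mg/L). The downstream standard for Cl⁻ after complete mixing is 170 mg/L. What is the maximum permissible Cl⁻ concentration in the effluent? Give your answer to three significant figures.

At the limit, (Qr·Cr + Qe·Cₑ)/(Qr + Qe) = 170:
Cₑ = (106.2·170 − 100.0·20.00) / 6.220 = 2582 mg/L.

2580 mg/L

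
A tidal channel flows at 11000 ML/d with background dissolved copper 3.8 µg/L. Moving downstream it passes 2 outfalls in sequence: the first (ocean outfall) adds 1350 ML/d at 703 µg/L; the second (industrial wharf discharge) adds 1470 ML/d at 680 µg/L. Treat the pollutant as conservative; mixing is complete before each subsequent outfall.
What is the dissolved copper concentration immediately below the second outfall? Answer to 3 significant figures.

144 µg/L

Outfall 1: combined Q = 12350 ML/d; C = (11000·3.800 + 1350·703.0)/12350 = 80.23 µg/L.
Outfall 2: combined Q = 13820 ML/d; C = (12350·80.23 + 1470·680.0)/13820 = 144.0 µg/L.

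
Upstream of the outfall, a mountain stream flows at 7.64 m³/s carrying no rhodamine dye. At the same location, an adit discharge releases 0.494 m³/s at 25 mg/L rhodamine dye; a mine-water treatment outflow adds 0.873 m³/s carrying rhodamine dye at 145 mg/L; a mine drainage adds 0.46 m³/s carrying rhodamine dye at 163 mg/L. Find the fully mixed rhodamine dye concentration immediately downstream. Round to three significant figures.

After mixing, C = (7.640·0 + 0.4940·25.00 + 0.8730·145.0 + 0.4600·163.0) / 9.467 = 213.9/9.467 = 22.60 mg/L.

22.6 mg/L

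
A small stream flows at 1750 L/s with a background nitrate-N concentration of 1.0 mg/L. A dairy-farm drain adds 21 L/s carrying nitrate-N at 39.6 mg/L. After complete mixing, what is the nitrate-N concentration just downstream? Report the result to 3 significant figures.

Mixed concentration C = ΣQC/ΣQ = (1750·1.000 + 21.00·39.60) / 1771 = 2582/1771 = 1.458 mg/L.

1.46 mg/L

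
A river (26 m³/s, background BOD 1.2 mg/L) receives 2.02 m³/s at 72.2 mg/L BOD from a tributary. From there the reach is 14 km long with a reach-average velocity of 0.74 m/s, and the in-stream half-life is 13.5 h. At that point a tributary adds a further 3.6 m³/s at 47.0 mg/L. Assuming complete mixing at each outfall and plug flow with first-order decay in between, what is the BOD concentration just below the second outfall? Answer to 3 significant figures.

After mixing, C = (26.00·1.200 + 2.020·72.20) / 28.02 = 177.0/28.02 = 6.318 mg/L; combined flow 28.02 m³/s.
Travel time t = 14·1000 / 0.74 = 18920 s = 5.255 h.
Half-life 13.5 h → k = ln 2 / 13.5 = 0.05134 h⁻¹ = 1.232 d⁻¹.
Applying C = C₀e^(−kt): 6.318 × 0.7635 = 4.824 mg/L.
Second outfall: C = (28.02·4.824 + 3.600·47.00)/31.62 = 9.626 mg/L.

9.63 mg/L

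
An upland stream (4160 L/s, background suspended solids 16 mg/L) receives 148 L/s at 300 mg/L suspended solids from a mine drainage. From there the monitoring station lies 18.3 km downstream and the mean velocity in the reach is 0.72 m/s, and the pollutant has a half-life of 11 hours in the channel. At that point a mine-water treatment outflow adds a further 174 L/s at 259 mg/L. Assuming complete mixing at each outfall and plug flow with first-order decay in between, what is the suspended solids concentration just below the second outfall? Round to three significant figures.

25.9 mg/L

Mass balance: C = (4160·16.00 + 148.0·300.0) / 4308 = 111000/4308 = 25.76 mg/L; combined flow 4308 L/s.
Travel time t = 18.3·1000 / 0.72 = 25420 s = 7.060 h.
Half-life 11 h → k = ln 2 / 11 = 0.06301 h⁻¹ = 1.512 d⁻¹.
Applying C = C₀e^(−kt): 25.76 × 0.6409 = 16.51 mg/L.
Second outfall: C = (4308·16.51 + 174.0·259.0)/4482 = 25.92 mg/L.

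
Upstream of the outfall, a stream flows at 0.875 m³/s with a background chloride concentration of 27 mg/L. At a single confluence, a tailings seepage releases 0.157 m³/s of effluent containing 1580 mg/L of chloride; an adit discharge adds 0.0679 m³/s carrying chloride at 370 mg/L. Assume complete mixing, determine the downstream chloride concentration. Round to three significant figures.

270 mg/L

After mixing, C = (0.8750·27.00 + 0.1570·1580 + 0.06790·370.0) / 1.100 = 296.8/1.100 = 269.8 mg/L.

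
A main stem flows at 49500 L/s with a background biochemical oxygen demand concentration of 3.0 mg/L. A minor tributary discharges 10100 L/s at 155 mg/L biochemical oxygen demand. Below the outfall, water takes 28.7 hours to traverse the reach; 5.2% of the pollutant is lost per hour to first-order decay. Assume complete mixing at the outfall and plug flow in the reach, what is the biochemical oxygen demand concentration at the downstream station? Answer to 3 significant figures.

6.21 mg/L

Mass balance: C = (49500·3.000 + 10100·155.0) / 59600 = 1714000/59600 = 28.76 mg/L.
5.2%/h lost → k = −ln(1 − 0.052) = 0.05340 h⁻¹.
First-order decay: C = 28.76·exp(−k·t) = 28.76·0.2160 = 6.211 mg/L.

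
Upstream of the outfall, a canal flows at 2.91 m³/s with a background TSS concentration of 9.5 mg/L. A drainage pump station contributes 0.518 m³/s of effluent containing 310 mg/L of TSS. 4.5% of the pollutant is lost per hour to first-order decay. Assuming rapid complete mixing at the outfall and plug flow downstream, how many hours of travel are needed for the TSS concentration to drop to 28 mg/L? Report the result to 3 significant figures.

14.6 h

Conservation of mass: C = (2.910·9.500 + 0.5180·310.0) / 3.428 = 188.2/3.428 = 54.91 mg/L.
4.5%/h lost → k = −ln(1 − 0.045) = 0.04604 h⁻¹.
54.91·exp(−k·t) = 28 → t = ln(54.91/28)/k = 52650 s = 14.63 h.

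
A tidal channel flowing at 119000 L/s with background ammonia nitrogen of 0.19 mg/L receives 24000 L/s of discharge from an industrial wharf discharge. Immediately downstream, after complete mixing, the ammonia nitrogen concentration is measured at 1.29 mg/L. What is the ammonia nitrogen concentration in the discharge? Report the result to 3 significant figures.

6.74 mg/L

Mass balance: 119000·0.1900 + 24000·Cₑ = 143000·1.290
→ Cₑ = (143000·1.290 − 119000·0.1900) / 24000 = 6.744 mg/L.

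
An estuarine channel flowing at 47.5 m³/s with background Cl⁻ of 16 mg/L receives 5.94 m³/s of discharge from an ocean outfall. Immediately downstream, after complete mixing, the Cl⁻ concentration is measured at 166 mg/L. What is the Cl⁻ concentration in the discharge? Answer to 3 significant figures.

1370 mg/L

Mass balance: 47.50·16.00 + 5.940·Cₑ = 53.44·166.0
→ Cₑ = (53.44·166.0 − 47.50·16.00) / 5.940 = 1365 mg/L.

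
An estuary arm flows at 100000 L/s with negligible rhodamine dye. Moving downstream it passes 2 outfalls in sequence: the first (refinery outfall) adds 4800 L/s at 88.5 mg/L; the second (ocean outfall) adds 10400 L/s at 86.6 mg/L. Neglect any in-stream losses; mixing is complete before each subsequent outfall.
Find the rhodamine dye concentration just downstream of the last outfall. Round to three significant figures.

11.5 mg/L

Outfall 1: combined Q = 104800 L/s; C = (100000·0 + 4800·88.50)/104800 = 4.053 mg/L.
Outfall 2: combined Q = 115200 L/s; C = (104800·4.053 + 10400·86.60)/115200 = 11.51 mg/L.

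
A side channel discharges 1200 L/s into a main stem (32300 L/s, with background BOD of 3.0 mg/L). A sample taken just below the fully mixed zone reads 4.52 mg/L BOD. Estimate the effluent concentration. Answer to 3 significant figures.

Mass balance: 32300·3.000 + 1200·Cₑ = 33500·4.520
→ Cₑ = (33500·4.520 − 32300·3.000) / 1200 = 45.43 mg/L.

45.4 mg/L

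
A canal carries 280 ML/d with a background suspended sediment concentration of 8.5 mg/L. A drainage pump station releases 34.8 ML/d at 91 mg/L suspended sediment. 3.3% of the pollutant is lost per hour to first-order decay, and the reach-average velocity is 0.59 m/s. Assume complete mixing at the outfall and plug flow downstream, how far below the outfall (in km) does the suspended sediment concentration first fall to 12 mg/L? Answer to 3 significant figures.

Flow-weighted average: C = (280.0·8.500 + 34.80·91.00) / 314.8 = 5547/314.8 = 17.62 mg/L.
3.3%/h lost → k = −ln(1 − 0.033) = 0.03356 h⁻¹.
Set 17.62·exp(−k·t) = 12 → t = ln(17.62/12)/k = 41210 s = 11.45 h.
Distance = v·t = 0.59·41210 = 24310 m = 24.31 km.

24.3 km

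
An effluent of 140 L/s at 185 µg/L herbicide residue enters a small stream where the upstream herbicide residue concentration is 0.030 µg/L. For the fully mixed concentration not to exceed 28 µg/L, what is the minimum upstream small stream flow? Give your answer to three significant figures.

786 L/s

Set C_mix = 28: (Q·0.03000 + 140.0·185.0) / (Q + 140.0) = 28
→ Q = 140.0·(185.0 − 28)/(28 − 0.03000) = 785.8 L/s.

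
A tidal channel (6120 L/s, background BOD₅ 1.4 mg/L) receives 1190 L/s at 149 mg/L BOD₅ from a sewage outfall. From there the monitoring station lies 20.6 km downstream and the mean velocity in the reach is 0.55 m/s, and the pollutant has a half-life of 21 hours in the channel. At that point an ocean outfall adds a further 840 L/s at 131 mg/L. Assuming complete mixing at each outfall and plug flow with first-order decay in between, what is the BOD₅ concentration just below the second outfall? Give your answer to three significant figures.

29.7 mg/L

Mass balance: C = (6120·1.400 + 1190·149.0) / 7310 = 185900/7310 = 25.43 mg/L; combined flow 7310 L/s.
Travel time t = 20.6·1000 / 0.55 = 37450 s = 10.40 h.
Half-life 21 h → k = ln 2 / 21 = 0.03301 h⁻¹ = 0.7922 d⁻¹.
Applying C = C₀e^(−kt): 25.43 × 0.7093 = 18.04 mg/L.
At the second outfall, C = (7310·18.04 + 840.0·131.0) / (7310 + 840.0) = 29.68 mg/L.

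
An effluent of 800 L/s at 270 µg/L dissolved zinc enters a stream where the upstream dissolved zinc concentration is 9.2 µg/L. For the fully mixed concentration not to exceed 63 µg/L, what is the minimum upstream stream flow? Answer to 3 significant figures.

3080 L/s

Set C_mix = 63: (Q·9.200 + 800.0·270.0) / (Q + 800.0) = 63
→ Q = 800.0·(270.0 − 63)/(63 − 9.200) = 3078 L/s.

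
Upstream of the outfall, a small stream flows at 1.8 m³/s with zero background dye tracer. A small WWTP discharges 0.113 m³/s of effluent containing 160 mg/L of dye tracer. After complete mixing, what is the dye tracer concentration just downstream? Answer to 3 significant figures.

Flow-weighted average: C = (1.800·0 + 0.1130·160.0) / 1.913 = 18.08/1.913 = 9.451 mg/L.

9.45 mg/L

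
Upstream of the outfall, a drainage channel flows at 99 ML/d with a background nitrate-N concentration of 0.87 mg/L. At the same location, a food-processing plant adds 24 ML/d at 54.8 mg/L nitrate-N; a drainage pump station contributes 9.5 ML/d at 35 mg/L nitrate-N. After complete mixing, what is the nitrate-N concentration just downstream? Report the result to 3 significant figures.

13.1 mg/L

Conservation of mass: C = (99.00·0.8700 + 24.00·54.80 + 9.500·35.00) / 132.5 = 1734/132.5 = 13.09 mg/L.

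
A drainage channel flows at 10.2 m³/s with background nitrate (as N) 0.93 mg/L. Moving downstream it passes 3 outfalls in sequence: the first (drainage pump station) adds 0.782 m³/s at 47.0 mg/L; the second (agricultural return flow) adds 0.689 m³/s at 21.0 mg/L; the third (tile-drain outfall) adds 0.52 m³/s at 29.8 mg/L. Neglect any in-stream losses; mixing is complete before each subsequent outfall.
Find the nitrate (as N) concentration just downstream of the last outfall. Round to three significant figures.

Below outfall 1: Q → 10.98 m³/s, C = (10.20·0.9300 + 0.7820·47.00)/10.98 = 4.211 mg/L.
Below outfall 2: Q → 11.67 m³/s, C = (10.98·4.211 + 0.6890·21.00)/11.67 = 5.202 mg/L.
Below outfall 3: Q → 12.19 m³/s, C = (11.67·5.202 + 0.5200·29.80)/12.19 = 6.251 mg/L.

6.25 mg/L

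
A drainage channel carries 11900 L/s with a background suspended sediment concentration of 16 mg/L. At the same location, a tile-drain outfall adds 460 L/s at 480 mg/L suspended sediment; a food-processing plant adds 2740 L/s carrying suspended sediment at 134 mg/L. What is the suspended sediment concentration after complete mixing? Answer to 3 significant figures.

51.5 mg/L

After mixing, C = (11900·16.00 + 460.0·480.0 + 2740·134.0) / 15100 = 778400/15100 = 51.55 mg/L.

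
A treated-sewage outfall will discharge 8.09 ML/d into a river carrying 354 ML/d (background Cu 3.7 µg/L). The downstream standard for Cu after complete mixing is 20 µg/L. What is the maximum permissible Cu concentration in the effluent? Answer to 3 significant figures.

At the limit, (Qr·Cr + Qe·Cₑ)/(Qr + Qe) = 20:
Cₑ = (362.1·20 − 354.0·3.700) / 8.090 = 733.3 µg/L.

733 µg/L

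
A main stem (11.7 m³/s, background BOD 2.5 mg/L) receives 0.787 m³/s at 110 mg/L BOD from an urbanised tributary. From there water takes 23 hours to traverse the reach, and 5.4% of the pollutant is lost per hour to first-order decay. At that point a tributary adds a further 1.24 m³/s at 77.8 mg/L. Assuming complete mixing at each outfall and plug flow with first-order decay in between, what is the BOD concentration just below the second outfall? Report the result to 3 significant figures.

9.38 mg/L

Mixed concentration C = ΣQC/ΣQ = (11.70·2.500 + 0.7870·110.0) / 12.49 = 115.8/12.49 = 9.275 mg/L; combined flow 12.49 m³/s.
5.4%/h lost → k = −ln(1 − 0.054) = 0.05551 h⁻¹.
Decay over the reach: 9.275·exp(−kt) = 9.275·0.2789 = 2.587 mg/L.
At the second outfall, C = (12.49·2.587 + 1.240·77.80) / (12.49 + 1.240) = 9.381 mg/L.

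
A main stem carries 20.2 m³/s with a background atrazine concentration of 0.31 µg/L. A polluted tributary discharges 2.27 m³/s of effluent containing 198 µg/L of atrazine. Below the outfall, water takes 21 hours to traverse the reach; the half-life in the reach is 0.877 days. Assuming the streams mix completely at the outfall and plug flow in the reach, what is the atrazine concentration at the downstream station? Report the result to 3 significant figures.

10.2 µg/L

After mixing, C = (20.20·0.3100 + 2.270·198.0) / 22.47 = 455.7/22.47 = 20.28 µg/L.
Half-life 0.877 d → k = ln 2 / 0.877 = 0.7904 d⁻¹.
Decay over the reach: 20.28·exp(−kt) = 20.28·0.5008 = 10.16 µg/L.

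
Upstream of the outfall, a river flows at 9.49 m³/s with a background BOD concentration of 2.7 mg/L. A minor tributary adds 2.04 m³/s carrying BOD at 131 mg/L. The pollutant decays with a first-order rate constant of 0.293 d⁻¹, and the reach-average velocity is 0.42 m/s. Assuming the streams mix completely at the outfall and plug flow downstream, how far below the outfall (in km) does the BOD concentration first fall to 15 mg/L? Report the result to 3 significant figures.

Mass balance: C = (9.490·2.700 + 2.040·131.0) / 11.53 = 292.9/11.53 = 25.40 mg/L.
Set 25.40·exp(−k·t) = 15 → t = ln(25.40/15)/k = 155300 s = 43.14 h.
Distance = v·t = 0.42·155300 = 65230 m = 65.23 km.

65.2 km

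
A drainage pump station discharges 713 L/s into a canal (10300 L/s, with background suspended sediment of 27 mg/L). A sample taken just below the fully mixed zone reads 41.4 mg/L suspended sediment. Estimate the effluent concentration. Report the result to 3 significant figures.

249 mg/L

Mass balance: 10300·27.00 + 713.0·Cₑ = 11010·41.40
→ Cₑ = (11010·41.40 − 10300·27.00) / 713.0 = 249.4 mg/L.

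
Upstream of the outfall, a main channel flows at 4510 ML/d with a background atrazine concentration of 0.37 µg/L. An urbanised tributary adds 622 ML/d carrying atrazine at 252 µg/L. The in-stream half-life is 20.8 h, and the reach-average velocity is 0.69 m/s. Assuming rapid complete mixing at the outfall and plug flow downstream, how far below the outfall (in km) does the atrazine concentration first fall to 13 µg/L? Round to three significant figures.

Mass balance: C = (4510·0.3700 + 622.0·252.0) / 5132 = 158400/5132 = 30.87 µg/L.
Half-life 20.8 h → k = ln 2 / 20.8 = 0.03332 h⁻¹ = 0.7998 d⁻¹.
Set 30.87·exp(−k·t) = 13 → t = ln(30.87/13)/k = 93420 s = 25.95 h.
Distance = v·t = 0.69·93420 = 64460 m = 64.46 km.

64.5 km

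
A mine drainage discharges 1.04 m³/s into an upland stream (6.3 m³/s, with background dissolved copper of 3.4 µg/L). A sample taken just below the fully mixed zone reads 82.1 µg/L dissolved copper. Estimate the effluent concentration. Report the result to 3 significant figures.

Mass balance: 6.300·3.400 + 1.040·Cₑ = 7.340·82.10
→ Cₑ = (7.340·82.10 − 6.300·3.400) / 1.040 = 558.8 µg/L.

559 µg/L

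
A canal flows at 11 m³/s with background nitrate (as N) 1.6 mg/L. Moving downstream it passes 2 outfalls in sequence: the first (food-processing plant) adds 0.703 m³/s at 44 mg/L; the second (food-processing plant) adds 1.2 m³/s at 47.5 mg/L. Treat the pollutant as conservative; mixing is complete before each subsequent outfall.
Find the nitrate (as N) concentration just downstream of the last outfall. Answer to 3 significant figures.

8.18 mg/L

Outfall 1: combined Q = 11.70 m³/s; C = (11.00·1.600 + 0.7030·44.00)/11.70 = 4.147 mg/L.
Outfall 2: combined Q = 12.90 m³/s; C = (11.70·4.147 + 1.200·47.50)/12.90 = 8.179 mg/L.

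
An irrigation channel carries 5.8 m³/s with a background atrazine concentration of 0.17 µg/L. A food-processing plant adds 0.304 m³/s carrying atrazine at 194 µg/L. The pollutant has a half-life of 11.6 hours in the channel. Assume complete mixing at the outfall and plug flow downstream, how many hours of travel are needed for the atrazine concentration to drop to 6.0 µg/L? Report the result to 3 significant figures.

8.25 h

Conservation of mass: C = (5.800·0.1700 + 0.3040·194.0) / 6.104 = 59.96/6.104 = 9.823 µg/L.
Half-life 11.6 h → k = ln 2 / 11.6 = 0.05975 h⁻¹ = 1.434 d⁻¹.
9.823·exp(−k·t) = 6.0 → t = ln(9.823/6.0)/k = 29700 s = 8.251 h.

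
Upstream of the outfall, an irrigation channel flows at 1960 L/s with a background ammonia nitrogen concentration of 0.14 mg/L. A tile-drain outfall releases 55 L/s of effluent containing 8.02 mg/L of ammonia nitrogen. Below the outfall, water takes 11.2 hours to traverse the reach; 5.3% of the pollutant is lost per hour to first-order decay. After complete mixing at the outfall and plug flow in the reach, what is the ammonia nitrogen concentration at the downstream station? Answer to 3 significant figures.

0.193 mg/L

After mixing, C = (1960·0.1400 + 55.00·8.020) / 2015 = 715.5/2015 = 0.3551 mg/L.
5.3%/h lost → k = −ln(1 − 0.053) = 0.05446 h⁻¹.
After decay, C = 0.3551 × e^(−kt) = 0.3551 × 0.5434 = 0.1930 mg/L.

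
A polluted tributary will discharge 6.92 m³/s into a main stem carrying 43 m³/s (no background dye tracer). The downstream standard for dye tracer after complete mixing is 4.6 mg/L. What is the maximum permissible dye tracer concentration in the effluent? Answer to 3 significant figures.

33.2 mg/L

At the limit, (Qr·Cr + Qe·Cₑ)/(Qr + Qe) = 4.6:
Cₑ = (49.92·4.6 − 43.00·0) / 6.920 = 33.18 mg/L.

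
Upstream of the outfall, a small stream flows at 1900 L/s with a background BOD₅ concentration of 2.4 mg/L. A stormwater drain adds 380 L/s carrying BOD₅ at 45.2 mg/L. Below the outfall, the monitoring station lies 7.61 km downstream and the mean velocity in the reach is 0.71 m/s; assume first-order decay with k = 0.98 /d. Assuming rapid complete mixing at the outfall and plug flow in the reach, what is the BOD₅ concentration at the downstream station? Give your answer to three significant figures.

Conservation of mass: C = (1900·2.400 + 380.0·45.20) / 2280 = 21740/2280 = 9.533 mg/L.
Travel time t = 7.61·1000 / 0.71 = 10720 s = 2.977 h.
Decay over the reach: 9.533·exp(−kt) = 9.533·0.8855 = 8.442 mg/L.

8.44 mg/L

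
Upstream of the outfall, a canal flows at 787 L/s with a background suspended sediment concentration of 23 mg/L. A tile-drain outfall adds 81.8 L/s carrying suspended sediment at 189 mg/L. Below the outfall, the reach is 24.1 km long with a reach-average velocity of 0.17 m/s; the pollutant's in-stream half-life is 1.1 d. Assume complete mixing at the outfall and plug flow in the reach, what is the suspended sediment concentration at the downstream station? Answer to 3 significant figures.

After mixing, C = (787.0·23.00 + 81.80·189.0) / 868.8 = 33560/868.8 = 38.63 mg/L.
Travel time t = 24.1·1000 / 0.17 = 141800 s = 39.38 h.
Half-life 1.1 d → k = ln 2 / 1.1 = 0.6301 d⁻¹.
After decay, C = 38.63 × e^(−kt) = 38.63 × 0.3556 = 13.74 mg/L.

13.7 mg/L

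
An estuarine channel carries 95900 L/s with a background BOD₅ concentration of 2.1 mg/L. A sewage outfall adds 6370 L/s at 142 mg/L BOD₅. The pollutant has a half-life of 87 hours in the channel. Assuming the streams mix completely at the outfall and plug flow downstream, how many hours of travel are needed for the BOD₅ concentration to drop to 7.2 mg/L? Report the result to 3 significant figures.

51.1 h

Mixed concentration C = ΣQC/ΣQ = (95900·2.100 + 6370·142.0) / 102300 = 1106000/102300 = 10.81 mg/L.
Half-life 87 h → k = ln 2 / 87 = 0.007967 h⁻¹ = 0.1912 d⁻¹.
10.81·exp(−k·t) = 7.2 → t = ln(10.81/7.2)/k = 183800 s = 51.05 h.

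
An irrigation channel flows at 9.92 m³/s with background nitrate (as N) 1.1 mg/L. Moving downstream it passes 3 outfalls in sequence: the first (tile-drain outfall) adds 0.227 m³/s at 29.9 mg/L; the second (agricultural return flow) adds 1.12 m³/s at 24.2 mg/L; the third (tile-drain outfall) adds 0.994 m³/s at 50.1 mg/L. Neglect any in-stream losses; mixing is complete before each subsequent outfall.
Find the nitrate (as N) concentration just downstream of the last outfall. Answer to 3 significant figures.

Outfall 1: combined Q = 10.15 m³/s; C = (9.920·1.100 + 0.2270·29.90)/10.15 = 1.744 mg/L.
Outfall 2: combined Q = 11.27 m³/s; C = (10.15·1.744 + 1.120·24.20)/11.27 = 3.977 mg/L.
Outfall 3: combined Q = 12.26 m³/s; C = (11.27·3.977 + 0.9940·50.10)/12.26 = 7.716 mg/L.

7.72 mg/L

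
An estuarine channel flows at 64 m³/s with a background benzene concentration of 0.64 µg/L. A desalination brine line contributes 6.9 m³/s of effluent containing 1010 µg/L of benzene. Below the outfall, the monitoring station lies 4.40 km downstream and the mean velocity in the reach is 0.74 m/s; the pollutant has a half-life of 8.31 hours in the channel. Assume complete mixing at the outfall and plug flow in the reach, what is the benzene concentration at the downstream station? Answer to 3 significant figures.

After mixing, C = (64.00·0.6400 + 6.900·1010) / 70.90 = 7010/70.90 = 98.87 µg/L.
Travel time t = 4.40·1000 / 0.74 = 5946 s = 1.652 h.
Half-life 8.31 h → k = ln 2 / 8.31 = 0.08341 h⁻¹ = 2.002 d⁻¹.
After decay, C = 98.87 × e^(−kt) = 98.87 × 0.8713 = 86.15 µg/L.

86.1 µg/L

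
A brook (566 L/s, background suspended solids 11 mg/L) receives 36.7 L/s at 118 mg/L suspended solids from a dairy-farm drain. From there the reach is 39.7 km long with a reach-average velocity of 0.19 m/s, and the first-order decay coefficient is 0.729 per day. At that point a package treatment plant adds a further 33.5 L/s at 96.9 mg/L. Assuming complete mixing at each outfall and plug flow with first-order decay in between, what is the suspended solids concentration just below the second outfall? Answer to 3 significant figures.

Mixed concentration C = ΣQC/ΣQ = (566.0·11.00 + 36.70·118.0) / 602.7 = 10560/602.7 = 17.52 mg/L; combined flow 602.7 L/s.
Travel time t = 39.7·1000 / 0.19 = 208900 s = 58.04 h.
After decay, C = 17.52 × e^(−kt) = 17.52 × 0.1715 = 3.004 mg/L.
Second outfall: C = (602.7·3.004 + 33.50·96.90)/636.2 = 7.949 mg/L.

7.95 mg/L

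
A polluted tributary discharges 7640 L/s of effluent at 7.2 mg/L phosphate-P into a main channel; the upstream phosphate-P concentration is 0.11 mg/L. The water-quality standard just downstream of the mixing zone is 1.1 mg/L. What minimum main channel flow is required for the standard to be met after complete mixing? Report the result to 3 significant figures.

47100 L/s

Set C_mix = 1.1: (Q·0.1100 + 7640·7.200) / (Q + 7640) = 1.1
→ Q = 7640·(7.200 − 1.1)/(1.1 − 0.1100) = 47070 L/s.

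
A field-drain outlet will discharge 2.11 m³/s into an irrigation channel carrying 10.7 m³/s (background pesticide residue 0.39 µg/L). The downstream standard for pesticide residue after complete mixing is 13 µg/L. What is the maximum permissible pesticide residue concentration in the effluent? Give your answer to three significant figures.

76.9 µg/L

At the limit, (Qr·Cr + Qe·Cₑ)/(Qr + Qe) = 13:
Cₑ = (12.81·13 − 10.70·0.3900) / 2.110 = 76.95 µg/L.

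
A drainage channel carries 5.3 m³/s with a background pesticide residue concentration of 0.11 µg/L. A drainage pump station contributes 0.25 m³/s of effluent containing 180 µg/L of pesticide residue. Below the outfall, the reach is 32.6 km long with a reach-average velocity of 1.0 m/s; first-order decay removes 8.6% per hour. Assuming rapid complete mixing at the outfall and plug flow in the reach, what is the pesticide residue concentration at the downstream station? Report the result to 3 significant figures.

3.64 µg/L

Mass balance: C = (5.300·0.1100 + 0.2500·180.0) / 5.550 = 45.58/5.550 = 8.213 µg/L.
Travel time t = 32.6·1000 / 1.0 = 32600 s = 9.056 h.
8.6%/h lost → k = −ln(1 − 0.086) = 0.08992 h⁻¹.
Applying C = C₀e^(−kt): 8.213 × 0.4429 = 3.638 µg/L.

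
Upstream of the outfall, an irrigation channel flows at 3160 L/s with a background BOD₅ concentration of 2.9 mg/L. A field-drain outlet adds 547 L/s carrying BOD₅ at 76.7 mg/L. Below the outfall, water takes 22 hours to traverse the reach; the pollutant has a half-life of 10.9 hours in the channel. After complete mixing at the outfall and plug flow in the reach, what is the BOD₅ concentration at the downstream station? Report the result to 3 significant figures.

3.40 mg/L

Conservation of mass: C = (3160·2.900 + 547.0·76.70) / 3707 = 51120/3707 = 13.79 mg/L.
Half-life 10.9 h → k = ln 2 / 10.9 = 0.06359 h⁻¹ = 1.526 d⁻¹.
First-order decay: C = 13.79·exp(−k·t) = 13.79·0.2468 = 3.404 mg/L.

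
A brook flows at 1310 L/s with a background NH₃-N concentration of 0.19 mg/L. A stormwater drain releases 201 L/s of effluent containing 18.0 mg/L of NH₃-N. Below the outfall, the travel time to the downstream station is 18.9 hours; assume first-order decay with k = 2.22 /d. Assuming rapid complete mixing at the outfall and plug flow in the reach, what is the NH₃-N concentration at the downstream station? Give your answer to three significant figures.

Mixed concentration C = ΣQC/ΣQ = (1310·0.1900 + 201.0·18.00) / 1511 = 3867/1511 = 2.559 mg/L.
Applying C = C₀e^(−kt): 2.559 × 0.1741 = 0.4455 mg/L.

0.445 mg/L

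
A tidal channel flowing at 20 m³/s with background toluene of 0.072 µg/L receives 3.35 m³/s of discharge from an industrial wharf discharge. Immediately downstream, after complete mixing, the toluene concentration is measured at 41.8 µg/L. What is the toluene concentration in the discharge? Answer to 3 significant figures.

291 µg/L

Mass balance: 20.00·0.07200 + 3.350·Cₑ = 23.35·41.80
→ Cₑ = (23.35·41.80 − 20.00·0.07200) / 3.350 = 290.9 µg/L.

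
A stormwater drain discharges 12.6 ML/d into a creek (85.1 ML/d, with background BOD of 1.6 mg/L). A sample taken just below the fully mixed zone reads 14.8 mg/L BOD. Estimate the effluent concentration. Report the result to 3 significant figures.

Mass balance: 85.10·1.600 + 12.60·Cₑ = 97.70·14.80
→ Cₑ = (97.70·14.80 − 85.10·1.600) / 12.60 = 104.0 mg/L.

104 mg/L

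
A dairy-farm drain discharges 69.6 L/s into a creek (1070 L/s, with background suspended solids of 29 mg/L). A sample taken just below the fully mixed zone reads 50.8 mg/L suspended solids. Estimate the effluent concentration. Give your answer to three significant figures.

386 mg/L

Mass balance: 1070·29.00 + 69.60·Cₑ = 1140·50.80
→ Cₑ = (1140·50.80 − 1070·29.00) / 69.60 = 385.9 mg/L.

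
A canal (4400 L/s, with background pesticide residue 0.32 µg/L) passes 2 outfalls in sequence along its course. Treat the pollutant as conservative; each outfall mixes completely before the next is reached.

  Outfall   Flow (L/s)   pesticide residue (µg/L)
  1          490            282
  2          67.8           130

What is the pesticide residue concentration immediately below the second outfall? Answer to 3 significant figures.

29.9 µg/L

After outfall 1: Q = 4400 + 490.0 = 4890 L/s; C = (4400·0.3200 + 490.0·282.0)/4890 = 28.55 µg/L.
After outfall 2: Q = 4890 + 67.80 = 4958 L/s; C = (4890·28.55 + 67.80·130.0)/4958 = 29.93 µg/L.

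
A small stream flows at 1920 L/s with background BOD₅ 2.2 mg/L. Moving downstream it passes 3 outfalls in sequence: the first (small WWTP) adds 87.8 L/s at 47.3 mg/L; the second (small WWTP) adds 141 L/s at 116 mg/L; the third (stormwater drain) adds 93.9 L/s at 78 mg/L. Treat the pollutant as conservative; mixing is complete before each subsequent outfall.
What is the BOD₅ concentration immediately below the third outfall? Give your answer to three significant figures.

14.3 mg/L

Outfall 1: combined Q = 2008 L/s; C = (1920·2.200 + 87.80·47.30)/2008 = 4.172 mg/L.
Outfall 2: combined Q = 2149 L/s; C = (2008·4.172 + 141.0·116.0)/2149 = 11.51 mg/L.
Outfall 3: combined Q = 2243 L/s; C = (2149·11.51 + 93.90·78.00)/2243 = 14.29 mg/L.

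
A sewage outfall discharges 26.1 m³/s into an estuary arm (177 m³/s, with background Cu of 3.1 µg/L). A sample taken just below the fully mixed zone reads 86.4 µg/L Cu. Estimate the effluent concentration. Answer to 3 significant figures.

Mass balance: 177.0·3.100 + 26.10·Cₑ = 203.1·86.40
→ Cₑ = (203.1·86.40 − 177.0·3.100) / 26.10 = 651.3 µg/L.

651 µg/L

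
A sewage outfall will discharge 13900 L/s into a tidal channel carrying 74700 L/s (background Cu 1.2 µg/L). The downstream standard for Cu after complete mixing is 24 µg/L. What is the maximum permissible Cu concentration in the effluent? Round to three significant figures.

147 µg/L

At the limit, (Qr·Cr + Qe·Cₑ)/(Qr + Qe) = 24:
Cₑ = (88600·24 − 74700·1.200) / 13900 = 146.5 µg/L.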